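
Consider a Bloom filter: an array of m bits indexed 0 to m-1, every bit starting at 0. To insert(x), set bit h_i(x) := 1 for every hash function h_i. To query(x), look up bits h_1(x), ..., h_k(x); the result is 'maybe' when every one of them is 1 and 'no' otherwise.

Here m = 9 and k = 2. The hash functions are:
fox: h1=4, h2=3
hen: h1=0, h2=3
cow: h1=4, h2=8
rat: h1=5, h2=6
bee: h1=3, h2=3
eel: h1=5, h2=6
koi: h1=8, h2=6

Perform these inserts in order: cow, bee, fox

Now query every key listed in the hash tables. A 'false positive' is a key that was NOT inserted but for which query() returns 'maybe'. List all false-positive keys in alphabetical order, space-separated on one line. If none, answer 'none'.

Answer: none

Derivation:
Start: bits=000000000
After insert 'cow': sets bits 4 8 -> bits=000010001
After insert 'bee': sets bits 3 -> bits=000110001
After insert 'fox': sets bits 3 4 -> bits=000110001
Not inserted: eel hen koi rat — query each against bits=000110001:
query eel: checks bit5=0, bit6=0 (has a 0) -> no => not a false positive
query hen: checks bit0=0, bit3=1 (has a 0) -> no => not a false positive
query koi: checks bit6=0, bit8=1 (has a 0) -> no => not a false positive
query rat: checks bit5=0, bit6=0 (has a 0) -> no => not a false positive
False positives (alphabetical): none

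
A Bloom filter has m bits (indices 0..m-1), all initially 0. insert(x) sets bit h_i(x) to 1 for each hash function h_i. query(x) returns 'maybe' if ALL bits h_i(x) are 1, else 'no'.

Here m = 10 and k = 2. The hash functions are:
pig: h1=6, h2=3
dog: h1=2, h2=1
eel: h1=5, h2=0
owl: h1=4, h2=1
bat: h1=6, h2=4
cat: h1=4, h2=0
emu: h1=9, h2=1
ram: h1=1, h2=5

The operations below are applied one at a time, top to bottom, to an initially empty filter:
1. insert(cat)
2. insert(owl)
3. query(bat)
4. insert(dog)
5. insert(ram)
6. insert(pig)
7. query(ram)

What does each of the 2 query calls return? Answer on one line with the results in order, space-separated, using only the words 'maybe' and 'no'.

Start: bits=0000000000
Op 1: insert cat -> sets bits 0 4 -> bits=1000100000
Op 2: insert owl -> sets bits 1 4 -> bits=1100100000
Op 3: query bat -> checks bit4=1, bit6=0 (has a 0) -> no
Op 4: insert dog -> sets bits 1 2 -> bits=1110100000
Op 5: insert ram -> sets bits 1 5 -> bits=1110110000
Op 6: insert pig -> sets bits 3 6 -> bits=1111111000
Op 7: query ram -> checks bit1=1, bit5=1 (all 1) -> maybe
Query results in order: no maybe

Answer: no maybe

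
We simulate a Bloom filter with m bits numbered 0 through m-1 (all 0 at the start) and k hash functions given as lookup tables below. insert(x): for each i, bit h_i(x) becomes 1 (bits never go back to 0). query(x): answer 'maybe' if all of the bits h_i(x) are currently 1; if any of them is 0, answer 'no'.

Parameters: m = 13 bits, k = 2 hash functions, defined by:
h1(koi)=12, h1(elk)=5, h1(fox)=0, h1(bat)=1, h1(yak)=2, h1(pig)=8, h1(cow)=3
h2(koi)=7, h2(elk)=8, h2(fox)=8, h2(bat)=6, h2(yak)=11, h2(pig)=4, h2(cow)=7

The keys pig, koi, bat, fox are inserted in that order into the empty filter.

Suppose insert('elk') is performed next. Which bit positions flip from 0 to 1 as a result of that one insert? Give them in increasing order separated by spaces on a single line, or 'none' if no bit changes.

Start: bits=0000000000000
After insert 'pig': sets bits 4 8 -> bits=0000100010000
After insert 'koi': sets bits 7 12 -> bits=0000100110001
After insert 'bat': sets bits 1 6 -> bits=0100101110001
After insert 'fox': sets bits 0 8 -> bits=1100101110001
insert 'elk' would touch bits 5 8; currently bit5=0, bit8=1
Bits that are 0 among those (would change 0->1): 5

Answer: 5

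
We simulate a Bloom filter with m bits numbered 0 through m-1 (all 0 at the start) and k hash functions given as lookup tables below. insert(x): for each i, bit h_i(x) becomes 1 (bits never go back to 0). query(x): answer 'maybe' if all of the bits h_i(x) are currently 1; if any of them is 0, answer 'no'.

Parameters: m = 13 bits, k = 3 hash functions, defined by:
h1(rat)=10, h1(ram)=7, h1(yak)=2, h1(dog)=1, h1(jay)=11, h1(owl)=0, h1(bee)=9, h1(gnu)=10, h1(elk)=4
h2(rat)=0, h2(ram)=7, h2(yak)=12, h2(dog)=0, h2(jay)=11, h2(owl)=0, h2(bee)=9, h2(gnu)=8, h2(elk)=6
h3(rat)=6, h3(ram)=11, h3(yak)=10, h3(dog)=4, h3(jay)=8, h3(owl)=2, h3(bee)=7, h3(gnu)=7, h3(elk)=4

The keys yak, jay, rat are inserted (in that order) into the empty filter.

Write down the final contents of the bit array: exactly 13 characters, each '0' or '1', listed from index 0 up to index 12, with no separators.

Start: bits=0000000000000
After insert 'yak': sets bits 2 10 12 -> bits=0010000000101
After insert 'jay': sets bits 8 11 -> bits=0010000010111
After insert 'rat': sets bits 0 6 10 -> bits=1010001010111

Answer: 1010001010111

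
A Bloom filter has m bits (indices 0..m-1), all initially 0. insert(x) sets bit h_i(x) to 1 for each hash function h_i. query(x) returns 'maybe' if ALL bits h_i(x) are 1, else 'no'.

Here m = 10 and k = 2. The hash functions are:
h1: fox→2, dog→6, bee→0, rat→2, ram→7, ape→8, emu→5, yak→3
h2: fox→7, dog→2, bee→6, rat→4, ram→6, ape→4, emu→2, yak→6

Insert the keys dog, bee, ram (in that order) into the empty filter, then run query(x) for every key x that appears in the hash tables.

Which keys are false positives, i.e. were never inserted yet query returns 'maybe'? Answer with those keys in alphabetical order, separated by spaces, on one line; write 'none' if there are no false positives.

Start: bits=0000000000
After insert 'dog': sets bits 2 6 -> bits=0010001000
After insert 'bee': sets bits 0 6 -> bits=1010001000
After insert 'ram': sets bits 6 7 -> bits=1010001100
Not inserted: ape emu fox rat yak — query each against bits=1010001100:
query ape: checks bit4=0, bit8=0 (has a 0) -> no => not a false positive
query emu: checks bit2=1, bit5=0 (has a 0) -> no => not a false positive
query fox: checks bit2=1, bit7=1 (all 1) -> maybe => FALSE POSITIVE
query rat: checks bit2=1, bit4=0 (has a 0) -> no => not a false positive
query yak: checks bit3=0, bit6=1 (has a 0) -> no => not a false positive
False positives (alphabetical): fox

Answer: fox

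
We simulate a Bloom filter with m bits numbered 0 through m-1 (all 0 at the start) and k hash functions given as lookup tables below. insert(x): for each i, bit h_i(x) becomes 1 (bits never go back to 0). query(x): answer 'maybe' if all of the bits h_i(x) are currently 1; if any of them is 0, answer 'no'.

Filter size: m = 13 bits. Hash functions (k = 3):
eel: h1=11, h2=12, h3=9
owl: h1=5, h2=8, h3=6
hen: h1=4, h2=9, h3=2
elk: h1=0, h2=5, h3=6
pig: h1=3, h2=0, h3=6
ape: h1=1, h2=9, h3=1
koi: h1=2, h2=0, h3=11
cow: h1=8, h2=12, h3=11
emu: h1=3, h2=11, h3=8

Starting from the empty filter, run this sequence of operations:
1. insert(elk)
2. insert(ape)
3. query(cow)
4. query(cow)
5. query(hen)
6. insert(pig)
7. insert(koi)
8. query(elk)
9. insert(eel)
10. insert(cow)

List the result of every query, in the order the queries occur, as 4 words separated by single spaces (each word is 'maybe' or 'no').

Start: bits=0000000000000
Op 1: insert elk -> sets bits 0 5 6 -> bits=1000011000000
Op 2: insert ape -> sets bits 1 9 -> bits=1100011001000
Op 3: query cow -> checks bit8=0, bit11=0, bit12=0 (has a 0) -> no
Op 4: query cow -> checks bit8=0, bit11=0, bit12=0 (has a 0) -> no
Op 5: query hen -> checks bit2=0, bit4=0, bit9=1 (has a 0) -> no
Op 6: insert pig -> sets bits 0 3 6 -> bits=1101011001000
Op 7: insert koi -> sets bits 0 2 11 -> bits=1111011001010
Op 8: query elk -> checks bit0=1, bit5=1, bit6=1 (all 1) -> maybe
Op 9: insert eel -> sets bits 9 11 12 -> bits=1111011001011
Op 10: insert cow -> sets bits 8 11 12 -> bits=1111011011011
Query results in order: no no no maybe

Answer: no no no maybe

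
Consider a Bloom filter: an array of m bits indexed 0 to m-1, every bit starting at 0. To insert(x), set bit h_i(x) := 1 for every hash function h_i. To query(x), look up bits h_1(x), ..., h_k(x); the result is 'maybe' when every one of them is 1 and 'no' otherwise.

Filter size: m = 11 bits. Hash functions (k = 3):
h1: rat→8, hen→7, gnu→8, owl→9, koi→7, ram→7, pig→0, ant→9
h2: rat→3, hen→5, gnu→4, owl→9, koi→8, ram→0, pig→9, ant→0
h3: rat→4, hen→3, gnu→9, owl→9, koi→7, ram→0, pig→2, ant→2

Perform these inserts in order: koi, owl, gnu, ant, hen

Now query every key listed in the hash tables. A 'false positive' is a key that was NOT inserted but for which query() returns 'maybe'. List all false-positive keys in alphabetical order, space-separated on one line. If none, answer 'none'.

Answer: pig ram rat

Derivation:
Start: bits=00000000000
After insert 'koi': sets bits 7 8 -> bits=00000001100
After insert 'owl': sets bits 9 -> bits=00000001110
After insert 'gnu': sets bits 4 8 9 -> bits=00001001110
After insert 'ant': sets bits 0 2 9 -> bits=10101001110
After insert 'hen': sets bits 3 5 7 -> bits=10111101110
Not inserted: pig ram rat — query each against bits=10111101110:
query pig: checks bit0=1, bit2=1, bit9=1 (all 1) -> maybe => FALSE POSITIVE
query ram: checks bit0=1, bit7=1 (all 1) -> maybe => FALSE POSITIVE
query rat: checks bit3=1, bit4=1, bit8=1 (all 1) -> maybe => FALSE POSITIVE
False positives (alphabetical): pig ram rat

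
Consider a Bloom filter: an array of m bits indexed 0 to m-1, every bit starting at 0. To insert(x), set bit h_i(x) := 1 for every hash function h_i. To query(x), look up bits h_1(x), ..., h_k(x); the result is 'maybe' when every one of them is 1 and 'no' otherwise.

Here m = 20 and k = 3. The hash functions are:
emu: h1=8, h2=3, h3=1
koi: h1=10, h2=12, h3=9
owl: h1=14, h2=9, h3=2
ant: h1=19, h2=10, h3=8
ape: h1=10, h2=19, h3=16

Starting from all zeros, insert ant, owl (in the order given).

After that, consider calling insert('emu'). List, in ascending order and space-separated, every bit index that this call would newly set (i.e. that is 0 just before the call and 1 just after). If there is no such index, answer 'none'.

Start: bits=00000000000000000000
After insert 'ant': sets bits 8 10 19 -> bits=00000000101000000001
After insert 'owl': sets bits 2 9 14 -> bits=00100000111000100001
insert 'emu' would touch bits 1 3 8; currently bit1=0, bit3=0, bit8=1
Bits that are 0 among those (would change 0->1): 1 3

Answer: 1 3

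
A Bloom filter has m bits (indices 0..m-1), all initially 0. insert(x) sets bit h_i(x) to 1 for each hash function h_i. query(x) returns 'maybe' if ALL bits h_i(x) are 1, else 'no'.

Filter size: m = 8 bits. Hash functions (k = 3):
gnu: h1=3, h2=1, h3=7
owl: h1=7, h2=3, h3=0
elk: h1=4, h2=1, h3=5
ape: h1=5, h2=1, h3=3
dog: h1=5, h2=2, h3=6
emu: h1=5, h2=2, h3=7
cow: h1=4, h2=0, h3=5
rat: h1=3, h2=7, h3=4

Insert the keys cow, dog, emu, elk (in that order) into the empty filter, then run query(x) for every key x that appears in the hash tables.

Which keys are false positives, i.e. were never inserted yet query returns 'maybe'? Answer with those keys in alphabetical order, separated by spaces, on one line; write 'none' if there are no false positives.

Start: bits=00000000
After insert 'cow': sets bits 0 4 5 -> bits=10001100
After insert 'dog': sets bits 2 5 6 -> bits=10101110
After insert 'emu': sets bits 2 5 7 -> bits=10101111
After insert 'elk': sets bits 1 4 5 -> bits=11101111
Not inserted: ape gnu owl rat — query each against bits=11101111:
query ape: checks bit1=1, bit3=0, bit5=1 (has a 0) -> no => not a false positive
query gnu: checks bit1=1, bit3=0, bit7=1 (has a 0) -> no => not a false positive
query owl: checks bit0=1, bit3=0, bit7=1 (has a 0) -> no => not a false positive
query rat: checks bit3=0, bit4=1, bit7=1 (has a 0) -> no => not a false positive
False positives (alphabetical): none

Answer: none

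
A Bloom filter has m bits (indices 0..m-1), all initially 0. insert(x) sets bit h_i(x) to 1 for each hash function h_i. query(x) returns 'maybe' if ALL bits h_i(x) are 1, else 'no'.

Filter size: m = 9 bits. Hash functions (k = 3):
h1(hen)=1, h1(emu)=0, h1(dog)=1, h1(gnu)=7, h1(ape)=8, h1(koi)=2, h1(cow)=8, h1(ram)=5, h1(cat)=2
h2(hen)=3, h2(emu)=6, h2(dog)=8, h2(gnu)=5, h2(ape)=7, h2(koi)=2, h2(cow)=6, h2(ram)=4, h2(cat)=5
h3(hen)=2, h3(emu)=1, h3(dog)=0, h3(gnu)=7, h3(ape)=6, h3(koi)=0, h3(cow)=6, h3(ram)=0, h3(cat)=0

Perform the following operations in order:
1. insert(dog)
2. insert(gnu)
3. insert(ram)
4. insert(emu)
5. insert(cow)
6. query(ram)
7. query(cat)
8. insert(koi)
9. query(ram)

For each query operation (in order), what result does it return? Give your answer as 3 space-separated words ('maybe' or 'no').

Start: bits=000000000
Op 1: insert dog -> sets bits 0 1 8 -> bits=110000001
Op 2: insert gnu -> sets bits 5 7 -> bits=110001011
Op 3: insert ram -> sets bits 0 4 5 -> bits=110011011
Op 4: insert emu -> sets bits 0 1 6 -> bits=110011111
Op 5: insert cow -> sets bits 6 8 -> bits=110011111
Op 6: query ram -> checks bit0=1, bit4=1, bit5=1 (all 1) -> maybe
Op 7: query cat -> checks bit0=1, bit2=0, bit5=1 (has a 0) -> no
Op 8: insert koi -> sets bits 0 2 -> bits=111011111
Op 9: query ram -> checks bit0=1, bit4=1, bit5=1 (all 1) -> maybe
Query results in order: maybe no maybe

Answer: maybe no maybe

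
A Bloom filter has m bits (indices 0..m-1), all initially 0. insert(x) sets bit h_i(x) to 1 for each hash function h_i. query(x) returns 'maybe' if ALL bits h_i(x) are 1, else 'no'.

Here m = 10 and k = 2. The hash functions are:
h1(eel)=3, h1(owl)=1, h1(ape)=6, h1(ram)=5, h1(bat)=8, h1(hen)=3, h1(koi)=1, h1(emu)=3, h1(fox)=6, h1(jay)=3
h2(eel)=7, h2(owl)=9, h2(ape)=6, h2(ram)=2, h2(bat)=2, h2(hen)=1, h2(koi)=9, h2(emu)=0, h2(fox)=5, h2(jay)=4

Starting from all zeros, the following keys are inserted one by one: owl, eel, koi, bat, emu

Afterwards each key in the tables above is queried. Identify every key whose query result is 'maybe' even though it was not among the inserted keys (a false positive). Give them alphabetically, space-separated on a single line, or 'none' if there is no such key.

Answer: hen

Derivation:
Start: bits=0000000000
After insert 'owl': sets bits 1 9 -> bits=0100000001
After insert 'eel': sets bits 3 7 -> bits=0101000101
After insert 'koi': sets bits 1 9 -> bits=0101000101
After insert 'bat': sets bits 2 8 -> bits=0111000111
After insert 'emu': sets bits 0 3 -> bits=1111000111
Not inserted: ape fox hen jay ram — query each against bits=1111000111:
query ape: checks bit6=0 (has a 0) -> no => not a false positive
query fox: checks bit5=0, bit6=0 (has a 0) -> no => not a false positive
query hen: checks bit1=1, bit3=1 (all 1) -> maybe => FALSE POSITIVE
query jay: checks bit3=1, bit4=0 (has a 0) -> no => not a false positive
query ram: checks bit2=1, bit5=0 (has a 0) -> no => not a false positive
False positives (alphabetical): hen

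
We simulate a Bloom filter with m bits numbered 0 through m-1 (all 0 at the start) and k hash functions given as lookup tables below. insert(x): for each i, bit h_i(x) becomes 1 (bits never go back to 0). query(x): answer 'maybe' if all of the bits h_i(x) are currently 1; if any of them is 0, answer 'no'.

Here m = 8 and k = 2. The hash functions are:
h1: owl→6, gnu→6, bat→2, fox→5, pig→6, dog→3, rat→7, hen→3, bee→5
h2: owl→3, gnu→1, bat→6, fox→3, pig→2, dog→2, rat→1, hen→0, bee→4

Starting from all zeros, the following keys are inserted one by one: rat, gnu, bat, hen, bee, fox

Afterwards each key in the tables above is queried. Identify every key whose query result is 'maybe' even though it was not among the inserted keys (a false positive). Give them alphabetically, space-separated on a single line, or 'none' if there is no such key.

Answer: dog owl pig

Derivation:
Start: bits=00000000
After insert 'rat': sets bits 1 7 -> bits=01000001
After insert 'gnu': sets bits 1 6 -> bits=01000011
After insert 'bat': sets bits 2 6 -> bits=01100011
After insert 'hen': sets bits 0 3 -> bits=11110011
After insert 'bee': sets bits 4 5 -> bits=11111111
After insert 'fox': sets bits 3 5 -> bits=11111111
Not inserted: dog owl pig — query each against bits=11111111:
query dog: checks bit2=1, bit3=1 (all 1) -> maybe => FALSE POSITIVE
query owl: checks bit3=1, bit6=1 (all 1) -> maybe => FALSE POSITIVE
query pig: checks bit2=1, bit6=1 (all 1) -> maybe => FALSE POSITIVE
False positives (alphabetical): dog owl pig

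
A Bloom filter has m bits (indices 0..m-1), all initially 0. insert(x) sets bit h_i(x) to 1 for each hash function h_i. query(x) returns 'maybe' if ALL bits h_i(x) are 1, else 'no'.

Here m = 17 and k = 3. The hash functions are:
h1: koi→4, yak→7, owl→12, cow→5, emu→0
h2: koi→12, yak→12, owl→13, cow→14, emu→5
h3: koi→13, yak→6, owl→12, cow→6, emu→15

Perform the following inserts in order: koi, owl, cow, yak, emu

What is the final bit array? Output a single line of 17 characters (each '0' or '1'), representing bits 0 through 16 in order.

Start: bits=00000000000000000
After insert 'koi': sets bits 4 12 13 -> bits=00001000000011000
After insert 'owl': sets bits 12 13 -> bits=00001000000011000
After insert 'cow': sets bits 5 6 14 -> bits=00001110000011100
After insert 'yak': sets bits 6 7 12 -> bits=00001111000011100
After insert 'emu': sets bits 0 5 15 -> bits=10001111000011110

Answer: 10001111000011110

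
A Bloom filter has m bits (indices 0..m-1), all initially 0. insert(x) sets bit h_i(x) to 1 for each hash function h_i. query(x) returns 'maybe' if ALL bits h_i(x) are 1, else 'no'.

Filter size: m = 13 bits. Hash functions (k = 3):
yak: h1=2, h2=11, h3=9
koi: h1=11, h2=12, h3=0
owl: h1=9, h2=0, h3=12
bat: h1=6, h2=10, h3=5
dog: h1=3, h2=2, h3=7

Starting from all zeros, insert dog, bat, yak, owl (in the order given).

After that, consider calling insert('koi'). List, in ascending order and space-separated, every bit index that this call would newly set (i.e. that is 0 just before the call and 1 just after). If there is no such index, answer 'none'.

Start: bits=0000000000000
After insert 'dog': sets bits 2 3 7 -> bits=0011000100000
After insert 'bat': sets bits 5 6 10 -> bits=0011011100100
After insert 'yak': sets bits 2 9 11 -> bits=0011011101110
After insert 'owl': sets bits 0 9 12 -> bits=1011011101111
insert 'koi' would touch bits 0 11 12; currently bit0=1, bit11=1, bit12=1
Bits that are 0 among those (would change 0->1): none

Answer: none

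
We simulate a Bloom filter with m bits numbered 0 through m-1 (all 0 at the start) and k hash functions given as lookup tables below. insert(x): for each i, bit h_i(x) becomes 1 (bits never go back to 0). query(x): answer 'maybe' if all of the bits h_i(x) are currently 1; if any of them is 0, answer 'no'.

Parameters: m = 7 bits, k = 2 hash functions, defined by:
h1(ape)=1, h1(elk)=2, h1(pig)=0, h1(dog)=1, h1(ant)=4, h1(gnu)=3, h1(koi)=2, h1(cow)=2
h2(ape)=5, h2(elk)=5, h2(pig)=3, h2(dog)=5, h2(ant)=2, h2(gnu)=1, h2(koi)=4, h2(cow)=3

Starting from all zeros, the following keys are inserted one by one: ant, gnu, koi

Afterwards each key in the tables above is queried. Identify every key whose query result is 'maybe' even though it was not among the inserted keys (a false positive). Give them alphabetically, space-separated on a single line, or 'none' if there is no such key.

Start: bits=0000000
After insert 'ant': sets bits 2 4 -> bits=0010100
After insert 'gnu': sets bits 1 3 -> bits=0111100
After insert 'koi': sets bits 2 4 -> bits=0111100
Not inserted: ape cow dog elk pig — query each against bits=0111100:
query ape: checks bit1=1, bit5=0 (has a 0) -> no => not a false positive
query cow: checks bit2=1, bit3=1 (all 1) -> maybe => FALSE POSITIVE
query dog: checks bit1=1, bit5=0 (has a 0) -> no => not a false positive
query elk: checks bit2=1, bit5=0 (has a 0) -> no => not a false positive
query pig: checks bit0=0, bit3=1 (has a 0) -> no => not a false positive
False positives (alphabetical): cow

Answer: cow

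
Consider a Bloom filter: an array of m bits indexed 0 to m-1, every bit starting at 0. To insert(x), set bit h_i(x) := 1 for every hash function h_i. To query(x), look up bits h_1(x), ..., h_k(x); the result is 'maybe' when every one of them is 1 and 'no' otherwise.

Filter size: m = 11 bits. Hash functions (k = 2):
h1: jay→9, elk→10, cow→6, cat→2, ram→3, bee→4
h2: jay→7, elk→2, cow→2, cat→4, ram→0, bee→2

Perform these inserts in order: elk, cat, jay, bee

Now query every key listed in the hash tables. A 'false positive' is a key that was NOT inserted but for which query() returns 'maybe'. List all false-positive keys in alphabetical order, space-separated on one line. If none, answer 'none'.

Start: bits=00000000000
After insert 'elk': sets bits 2 10 -> bits=00100000001
After insert 'cat': sets bits 2 4 -> bits=00101000001
After insert 'jay': sets bits 7 9 -> bits=00101001011
After insert 'bee': sets bits 2 4 -> bits=00101001011
Not inserted: cow ram — query each against bits=00101001011:
query cow: checks bit2=1, bit6=0 (has a 0) -> no => not a false positive
query ram: checks bit0=0, bit3=0 (has a 0) -> no => not a false positive
False positives (alphabetical): none

Answer: none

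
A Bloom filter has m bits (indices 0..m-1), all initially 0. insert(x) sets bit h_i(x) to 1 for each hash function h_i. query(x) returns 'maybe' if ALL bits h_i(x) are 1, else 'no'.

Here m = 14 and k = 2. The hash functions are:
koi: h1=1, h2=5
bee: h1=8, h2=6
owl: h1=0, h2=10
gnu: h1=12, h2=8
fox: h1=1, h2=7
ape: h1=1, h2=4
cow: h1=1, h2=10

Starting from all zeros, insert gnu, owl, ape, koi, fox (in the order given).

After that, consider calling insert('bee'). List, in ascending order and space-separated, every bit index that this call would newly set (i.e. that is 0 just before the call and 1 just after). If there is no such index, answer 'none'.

Answer: 6

Derivation:
Start: bits=00000000000000
After insert 'gnu': sets bits 8 12 -> bits=00000000100010
After insert 'owl': sets bits 0 10 -> bits=10000000101010
After insert 'ape': sets bits 1 4 -> bits=11001000101010
After insert 'koi': sets bits 1 5 -> bits=11001100101010
After insert 'fox': sets bits 1 7 -> bits=11001101101010
insert 'bee' would touch bits 6 8; currently bit6=0, bit8=1
Bits that are 0 among those (would change 0->1): 6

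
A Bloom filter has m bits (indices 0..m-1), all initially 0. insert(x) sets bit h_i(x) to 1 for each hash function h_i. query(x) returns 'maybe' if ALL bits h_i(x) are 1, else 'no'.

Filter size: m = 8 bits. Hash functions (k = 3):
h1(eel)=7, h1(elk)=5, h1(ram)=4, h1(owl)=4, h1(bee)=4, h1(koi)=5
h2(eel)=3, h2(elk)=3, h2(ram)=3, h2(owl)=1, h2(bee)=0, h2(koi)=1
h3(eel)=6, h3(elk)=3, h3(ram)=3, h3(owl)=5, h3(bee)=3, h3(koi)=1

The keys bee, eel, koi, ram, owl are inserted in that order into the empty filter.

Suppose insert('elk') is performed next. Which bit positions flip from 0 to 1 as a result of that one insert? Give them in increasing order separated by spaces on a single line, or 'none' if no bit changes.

Start: bits=00000000
After insert 'bee': sets bits 0 3 4 -> bits=10011000
After insert 'eel': sets bits 3 6 7 -> bits=10011011
After insert 'koi': sets bits 1 5 -> bits=11011111
After insert 'ram': sets bits 3 4 -> bits=11011111
After insert 'owl': sets bits 1 4 5 -> bits=11011111
insert 'elk' would touch bits 3 5; currently bit3=1, bit5=1
Bits that are 0 among those (would change 0->1): none

Answer: none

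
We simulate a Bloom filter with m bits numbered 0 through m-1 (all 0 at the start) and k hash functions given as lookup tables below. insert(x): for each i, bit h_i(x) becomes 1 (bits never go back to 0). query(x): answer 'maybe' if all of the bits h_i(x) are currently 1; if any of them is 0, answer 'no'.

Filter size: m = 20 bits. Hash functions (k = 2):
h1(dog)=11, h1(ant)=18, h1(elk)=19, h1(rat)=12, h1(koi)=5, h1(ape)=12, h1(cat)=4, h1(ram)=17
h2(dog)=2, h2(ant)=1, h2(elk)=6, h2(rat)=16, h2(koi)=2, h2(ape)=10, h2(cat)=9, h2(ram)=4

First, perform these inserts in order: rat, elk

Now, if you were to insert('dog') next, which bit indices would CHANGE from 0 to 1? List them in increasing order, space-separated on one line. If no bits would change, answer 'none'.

Start: bits=00000000000000000000
After insert 'rat': sets bits 12 16 -> bits=00000000000010001000
After insert 'elk': sets bits 6 19 -> bits=00000010000010001001
insert 'dog' would touch bits 2 11; currently bit2=0, bit11=0
Bits that are 0 among those (would change 0->1): 2 11

Answer: 2 11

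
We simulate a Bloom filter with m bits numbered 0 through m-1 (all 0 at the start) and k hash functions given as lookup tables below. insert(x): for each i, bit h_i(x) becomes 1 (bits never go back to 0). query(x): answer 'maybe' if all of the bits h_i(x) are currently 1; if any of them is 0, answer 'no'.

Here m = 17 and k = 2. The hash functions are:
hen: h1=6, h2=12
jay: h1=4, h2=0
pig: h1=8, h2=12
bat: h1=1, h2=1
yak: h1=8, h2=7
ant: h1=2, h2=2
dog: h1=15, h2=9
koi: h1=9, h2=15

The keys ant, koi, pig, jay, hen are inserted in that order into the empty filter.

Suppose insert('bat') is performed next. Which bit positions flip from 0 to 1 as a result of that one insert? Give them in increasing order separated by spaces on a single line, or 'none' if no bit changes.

Answer: 1

Derivation:
Start: bits=00000000000000000
After insert 'ant': sets bits 2 -> bits=00100000000000000
After insert 'koi': sets bits 9 15 -> bits=00100000010000010
After insert 'pig': sets bits 8 12 -> bits=00100000110010010
After insert 'jay': sets bits 0 4 -> bits=10101000110010010
After insert 'hen': sets bits 6 12 -> bits=10101010110010010
insert 'bat' would touch bits 1; currently bit1=0
Bits that are 0 among those (would change 0->1): 1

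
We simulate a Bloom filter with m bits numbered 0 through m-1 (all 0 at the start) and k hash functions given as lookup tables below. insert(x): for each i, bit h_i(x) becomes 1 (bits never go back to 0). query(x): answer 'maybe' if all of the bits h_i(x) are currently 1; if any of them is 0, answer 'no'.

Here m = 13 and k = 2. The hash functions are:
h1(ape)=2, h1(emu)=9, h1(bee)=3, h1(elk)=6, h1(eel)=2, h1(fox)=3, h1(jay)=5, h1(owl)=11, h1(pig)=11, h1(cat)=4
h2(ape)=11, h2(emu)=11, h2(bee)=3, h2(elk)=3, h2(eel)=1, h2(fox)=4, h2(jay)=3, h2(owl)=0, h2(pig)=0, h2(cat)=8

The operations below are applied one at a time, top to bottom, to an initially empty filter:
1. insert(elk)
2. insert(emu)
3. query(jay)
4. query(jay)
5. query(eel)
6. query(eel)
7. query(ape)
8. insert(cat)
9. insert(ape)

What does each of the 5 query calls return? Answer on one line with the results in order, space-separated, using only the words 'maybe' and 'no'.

Start: bits=0000000000000
Op 1: insert elk -> sets bits 3 6 -> bits=0001001000000
Op 2: insert emu -> sets bits 9 11 -> bits=0001001001010
Op 3: query jay -> checks bit3=1, bit5=0 (has a 0) -> no
Op 4: query jay -> checks bit3=1, bit5=0 (has a 0) -> no
Op 5: query eel -> checks bit1=0, bit2=0 (has a 0) -> no
Op 6: query eel -> checks bit1=0, bit2=0 (has a 0) -> no
Op 7: query ape -> checks bit2=0, bit11=1 (has a 0) -> no
Op 8: insert cat -> sets bits 4 8 -> bits=0001101011010
Op 9: insert ape -> sets bits 2 11 -> bits=0011101011010
Query results in order: no no no no no

Answer: no no no no no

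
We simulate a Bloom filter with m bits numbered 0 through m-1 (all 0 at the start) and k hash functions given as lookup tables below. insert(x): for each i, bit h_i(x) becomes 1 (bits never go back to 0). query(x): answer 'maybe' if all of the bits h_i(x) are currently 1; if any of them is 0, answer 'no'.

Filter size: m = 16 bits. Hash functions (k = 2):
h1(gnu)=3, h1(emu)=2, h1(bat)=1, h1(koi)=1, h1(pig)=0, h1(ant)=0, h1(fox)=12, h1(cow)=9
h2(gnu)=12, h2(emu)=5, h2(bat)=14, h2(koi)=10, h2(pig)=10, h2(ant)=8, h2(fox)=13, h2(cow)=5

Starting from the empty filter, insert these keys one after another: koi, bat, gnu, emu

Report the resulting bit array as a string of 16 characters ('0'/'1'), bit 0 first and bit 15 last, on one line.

Answer: 0111010000101010

Derivation:
Start: bits=0000000000000000
After insert 'koi': sets bits 1 10 -> bits=0100000000100000
After insert 'bat': sets bits 1 14 -> bits=0100000000100010
After insert 'gnu': sets bits 3 12 -> bits=0101000000101010
After insert 'emu': sets bits 2 5 -> bits=0111010000101010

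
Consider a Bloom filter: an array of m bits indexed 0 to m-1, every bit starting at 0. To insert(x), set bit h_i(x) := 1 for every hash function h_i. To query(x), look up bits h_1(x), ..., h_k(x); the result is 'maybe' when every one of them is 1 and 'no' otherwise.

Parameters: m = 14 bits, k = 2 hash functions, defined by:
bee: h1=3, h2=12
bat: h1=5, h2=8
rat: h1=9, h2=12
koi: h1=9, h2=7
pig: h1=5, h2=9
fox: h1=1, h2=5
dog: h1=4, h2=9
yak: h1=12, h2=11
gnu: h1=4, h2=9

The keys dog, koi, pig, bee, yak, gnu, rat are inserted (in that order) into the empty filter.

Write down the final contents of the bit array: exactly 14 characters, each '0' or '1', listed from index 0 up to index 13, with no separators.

Answer: 00011101010110

Derivation:
Start: bits=00000000000000
After insert 'dog': sets bits 4 9 -> bits=00001000010000
After insert 'koi': sets bits 7 9 -> bits=00001001010000
After insert 'pig': sets bits 5 9 -> bits=00001101010000
After insert 'bee': sets bits 3 12 -> bits=00011101010010
After insert 'yak': sets bits 11 12 -> bits=00011101010110
After insert 'gnu': sets bits 4 9 -> bits=00011101010110
After insert 'rat': sets bits 9 12 -> bits=00011101010110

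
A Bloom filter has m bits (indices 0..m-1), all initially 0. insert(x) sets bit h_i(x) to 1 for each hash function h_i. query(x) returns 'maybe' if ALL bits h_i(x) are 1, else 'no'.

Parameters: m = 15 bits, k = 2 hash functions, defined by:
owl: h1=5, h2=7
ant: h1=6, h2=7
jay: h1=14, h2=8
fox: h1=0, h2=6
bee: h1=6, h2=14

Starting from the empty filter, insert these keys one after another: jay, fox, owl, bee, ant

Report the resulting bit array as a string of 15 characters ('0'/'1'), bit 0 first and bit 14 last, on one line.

Start: bits=000000000000000
After insert 'jay': sets bits 8 14 -> bits=000000001000001
After insert 'fox': sets bits 0 6 -> bits=100000101000001
After insert 'owl': sets bits 5 7 -> bits=100001111000001
After insert 'bee': sets bits 6 14 -> bits=100001111000001
After insert 'ant': sets bits 6 7 -> bits=100001111000001

Answer: 100001111000001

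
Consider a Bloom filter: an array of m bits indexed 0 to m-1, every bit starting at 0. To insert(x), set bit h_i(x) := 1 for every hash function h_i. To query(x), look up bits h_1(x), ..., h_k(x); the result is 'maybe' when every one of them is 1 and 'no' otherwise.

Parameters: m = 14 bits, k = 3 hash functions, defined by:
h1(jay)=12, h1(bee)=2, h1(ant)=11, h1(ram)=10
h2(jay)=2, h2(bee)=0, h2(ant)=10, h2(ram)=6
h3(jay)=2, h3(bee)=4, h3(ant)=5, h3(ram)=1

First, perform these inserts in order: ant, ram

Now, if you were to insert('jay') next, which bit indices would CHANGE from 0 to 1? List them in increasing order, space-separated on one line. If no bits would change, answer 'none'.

Start: bits=00000000000000
After insert 'ant': sets bits 5 10 11 -> bits=00000100001100
After insert 'ram': sets bits 1 6 10 -> bits=01000110001100
insert 'jay' would touch bits 2 12; currently bit2=0, bit12=0
Bits that are 0 among those (would change 0->1): 2 12

Answer: 2 12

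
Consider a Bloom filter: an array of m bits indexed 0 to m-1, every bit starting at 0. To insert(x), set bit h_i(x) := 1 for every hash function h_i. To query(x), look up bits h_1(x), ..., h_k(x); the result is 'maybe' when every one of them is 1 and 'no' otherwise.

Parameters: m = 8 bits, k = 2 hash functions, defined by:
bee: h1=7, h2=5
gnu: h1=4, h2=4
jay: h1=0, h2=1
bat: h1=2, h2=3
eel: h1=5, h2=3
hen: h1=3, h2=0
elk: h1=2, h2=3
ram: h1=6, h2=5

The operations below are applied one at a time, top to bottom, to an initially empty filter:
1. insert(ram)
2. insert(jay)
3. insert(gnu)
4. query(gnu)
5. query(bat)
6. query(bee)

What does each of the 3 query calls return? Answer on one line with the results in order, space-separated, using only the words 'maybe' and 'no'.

Start: bits=00000000
Op 1: insert ram -> sets bits 5 6 -> bits=00000110
Op 2: insert jay -> sets bits 0 1 -> bits=11000110
Op 3: insert gnu -> sets bits 4 -> bits=11001110
Op 4: query gnu -> checks bit4=1 (all 1) -> maybe
Op 5: query bat -> checks bit2=0, bit3=0 (has a 0) -> no
Op 6: query bee -> checks bit5=1, bit7=0 (has a 0) -> no
Query results in order: maybe no no

Answer: maybe no no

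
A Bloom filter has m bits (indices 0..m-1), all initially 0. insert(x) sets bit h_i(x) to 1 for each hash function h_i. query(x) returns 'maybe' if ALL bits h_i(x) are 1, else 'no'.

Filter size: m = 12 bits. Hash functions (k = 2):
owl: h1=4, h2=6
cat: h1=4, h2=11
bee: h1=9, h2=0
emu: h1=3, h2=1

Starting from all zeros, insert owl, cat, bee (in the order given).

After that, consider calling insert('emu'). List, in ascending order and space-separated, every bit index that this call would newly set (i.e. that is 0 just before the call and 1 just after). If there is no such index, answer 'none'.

Start: bits=000000000000
After insert 'owl': sets bits 4 6 -> bits=000010100000
After insert 'cat': sets bits 4 11 -> bits=000010100001
After insert 'bee': sets bits 0 9 -> bits=100010100101
insert 'emu' would touch bits 1 3; currently bit1=0, bit3=0
Bits that are 0 among those (would change 0->1): 1 3

Answer: 1 3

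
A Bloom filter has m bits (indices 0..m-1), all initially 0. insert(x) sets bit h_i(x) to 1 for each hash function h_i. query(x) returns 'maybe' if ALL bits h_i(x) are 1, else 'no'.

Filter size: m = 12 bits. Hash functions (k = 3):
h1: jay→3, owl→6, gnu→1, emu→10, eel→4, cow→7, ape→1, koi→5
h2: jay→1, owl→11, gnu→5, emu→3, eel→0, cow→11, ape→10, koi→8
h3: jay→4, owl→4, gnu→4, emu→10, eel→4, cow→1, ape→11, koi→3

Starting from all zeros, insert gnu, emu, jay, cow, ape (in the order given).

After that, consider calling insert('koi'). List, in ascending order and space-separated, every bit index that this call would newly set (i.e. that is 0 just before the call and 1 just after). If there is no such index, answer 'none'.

Start: bits=000000000000
After insert 'gnu': sets bits 1 4 5 -> bits=010011000000
After insert 'emu': sets bits 3 10 -> bits=010111000010
After insert 'jay': sets bits 1 3 4 -> bits=010111000010
After insert 'cow': sets bits 1 7 11 -> bits=010111010011
After insert 'ape': sets bits 1 10 11 -> bits=010111010011
insert 'koi' would touch bits 3 5 8; currently bit3=1, bit5=1, bit8=0
Bits that are 0 among those (would change 0->1): 8

Answer: 8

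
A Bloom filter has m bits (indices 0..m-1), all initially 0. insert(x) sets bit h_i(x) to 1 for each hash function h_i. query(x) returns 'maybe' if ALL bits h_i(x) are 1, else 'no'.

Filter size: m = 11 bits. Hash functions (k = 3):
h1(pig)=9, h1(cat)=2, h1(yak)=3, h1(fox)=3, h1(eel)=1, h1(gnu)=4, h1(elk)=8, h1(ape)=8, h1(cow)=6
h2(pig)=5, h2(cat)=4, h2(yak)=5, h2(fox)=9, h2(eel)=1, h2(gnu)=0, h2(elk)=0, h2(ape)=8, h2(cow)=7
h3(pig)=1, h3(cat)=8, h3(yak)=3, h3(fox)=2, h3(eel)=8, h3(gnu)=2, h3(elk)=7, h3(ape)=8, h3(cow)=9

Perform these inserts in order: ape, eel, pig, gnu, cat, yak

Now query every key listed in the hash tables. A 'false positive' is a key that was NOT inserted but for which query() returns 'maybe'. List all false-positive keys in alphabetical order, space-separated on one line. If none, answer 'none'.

Answer: fox

Derivation:
Start: bits=00000000000
After insert 'ape': sets bits 8 -> bits=00000000100
After insert 'eel': sets bits 1 8 -> bits=01000000100
After insert 'pig': sets bits 1 5 9 -> bits=01000100110
After insert 'gnu': sets bits 0 2 4 -> bits=11101100110
After insert 'cat': sets bits 2 4 8 -> bits=11101100110
After insert 'yak': sets bits 3 5 -> bits=11111100110
Not inserted: cow elk fox — query each against bits=11111100110:
query cow: checks bit6=0, bit7=0, bit9=1 (has a 0) -> no => not a false positive
query elk: checks bit0=1, bit7=0, bit8=1 (has a 0) -> no => not a false positive
query fox: checks bit2=1, bit3=1, bit9=1 (all 1) -> maybe => FALSE POSITIVE
False positives (alphabetical): fox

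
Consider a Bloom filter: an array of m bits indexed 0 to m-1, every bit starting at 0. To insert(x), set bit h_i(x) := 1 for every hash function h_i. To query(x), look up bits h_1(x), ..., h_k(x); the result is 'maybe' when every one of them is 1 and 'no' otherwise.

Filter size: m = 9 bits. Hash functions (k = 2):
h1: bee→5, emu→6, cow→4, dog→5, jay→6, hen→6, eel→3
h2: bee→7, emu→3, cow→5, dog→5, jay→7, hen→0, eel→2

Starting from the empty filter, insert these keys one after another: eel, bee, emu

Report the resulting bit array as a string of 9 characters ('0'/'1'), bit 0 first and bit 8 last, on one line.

Start: bits=000000000
After insert 'eel': sets bits 2 3 -> bits=001100000
After insert 'bee': sets bits 5 7 -> bits=001101010
After insert 'emu': sets bits 3 6 -> bits=001101110

Answer: 001101110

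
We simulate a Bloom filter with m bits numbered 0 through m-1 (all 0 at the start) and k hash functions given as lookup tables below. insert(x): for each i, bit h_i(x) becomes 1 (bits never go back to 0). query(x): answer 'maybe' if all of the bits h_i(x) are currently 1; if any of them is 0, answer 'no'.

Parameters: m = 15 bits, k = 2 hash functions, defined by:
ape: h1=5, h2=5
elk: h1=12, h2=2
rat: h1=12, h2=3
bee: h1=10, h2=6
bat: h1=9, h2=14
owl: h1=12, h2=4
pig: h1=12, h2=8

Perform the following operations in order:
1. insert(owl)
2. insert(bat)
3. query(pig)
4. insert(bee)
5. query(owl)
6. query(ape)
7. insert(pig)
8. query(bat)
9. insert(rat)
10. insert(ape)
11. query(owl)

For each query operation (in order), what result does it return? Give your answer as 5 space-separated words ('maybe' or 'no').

Start: bits=000000000000000
Op 1: insert owl -> sets bits 4 12 -> bits=000010000000100
Op 2: insert bat -> sets bits 9 14 -> bits=000010000100101
Op 3: query pig -> checks bit8=0, bit12=1 (has a 0) -> no
Op 4: insert bee -> sets bits 6 10 -> bits=000010100110101
Op 5: query owl -> checks bit4=1, bit12=1 (all 1) -> maybe
Op 6: query ape -> checks bit5=0 (has a 0) -> no
Op 7: insert pig -> sets bits 8 12 -> bits=000010101110101
Op 8: query bat -> checks bit9=1, bit14=1 (all 1) -> maybe
Op 9: insert rat -> sets bits 3 12 -> bits=000110101110101
Op 10: insert ape -> sets bits 5 -> bits=000111101110101
Op 11: query owl -> checks bit4=1, bit12=1 (all 1) -> maybe
Query results in order: no maybe no maybe maybe

Answer: no maybe no maybe maybe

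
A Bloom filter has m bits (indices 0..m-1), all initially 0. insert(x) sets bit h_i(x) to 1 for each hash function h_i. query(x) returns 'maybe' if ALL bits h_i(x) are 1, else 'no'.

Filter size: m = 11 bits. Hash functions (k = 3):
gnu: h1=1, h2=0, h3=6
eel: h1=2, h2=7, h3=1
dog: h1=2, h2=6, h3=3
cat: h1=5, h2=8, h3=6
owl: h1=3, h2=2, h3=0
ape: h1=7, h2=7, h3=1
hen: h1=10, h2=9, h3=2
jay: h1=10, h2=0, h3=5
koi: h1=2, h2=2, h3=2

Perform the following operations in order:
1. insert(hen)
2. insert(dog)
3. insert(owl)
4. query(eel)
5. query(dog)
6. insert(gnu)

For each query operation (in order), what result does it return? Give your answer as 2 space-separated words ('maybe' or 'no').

Start: bits=00000000000
Op 1: insert hen -> sets bits 2 9 10 -> bits=00100000011
Op 2: insert dog -> sets bits 2 3 6 -> bits=00110010011
Op 3: insert owl -> sets bits 0 2 3 -> bits=10110010011
Op 4: query eel -> checks bit1=0, bit2=1, bit7=0 (has a 0) -> no
Op 5: query dog -> checks bit2=1, bit3=1, bit6=1 (all 1) -> maybe
Op 6: insert gnu -> sets bits 0 1 6 -> bits=11110010011
Query results in order: no maybe

Answer: no maybe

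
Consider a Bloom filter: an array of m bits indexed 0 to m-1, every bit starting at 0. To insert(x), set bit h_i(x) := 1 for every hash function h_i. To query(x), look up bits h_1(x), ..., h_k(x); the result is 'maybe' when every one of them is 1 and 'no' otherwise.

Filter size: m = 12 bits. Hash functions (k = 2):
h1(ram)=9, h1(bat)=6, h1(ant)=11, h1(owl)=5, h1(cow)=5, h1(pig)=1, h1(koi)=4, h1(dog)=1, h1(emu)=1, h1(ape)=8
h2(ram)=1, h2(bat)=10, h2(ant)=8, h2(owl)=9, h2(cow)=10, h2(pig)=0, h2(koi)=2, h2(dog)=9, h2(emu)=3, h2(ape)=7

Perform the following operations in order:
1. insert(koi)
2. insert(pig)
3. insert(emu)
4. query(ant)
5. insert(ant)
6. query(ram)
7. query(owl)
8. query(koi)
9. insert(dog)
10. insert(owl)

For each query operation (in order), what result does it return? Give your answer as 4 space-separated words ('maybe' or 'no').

Start: bits=000000000000
Op 1: insert koi -> sets bits 2 4 -> bits=001010000000
Op 2: insert pig -> sets bits 0 1 -> bits=111010000000
Op 3: insert emu -> sets bits 1 3 -> bits=111110000000
Op 4: query ant -> checks bit8=0, bit11=0 (has a 0) -> no
Op 5: insert ant -> sets bits 8 11 -> bits=111110001001
Op 6: query ram -> checks bit1=1, bit9=0 (has a 0) -> no
Op 7: query owl -> checks bit5=0, bit9=0 (has a 0) -> no
Op 8: query koi -> checks bit2=1, bit4=1 (all 1) -> maybe
Op 9: insert dog -> sets bits 1 9 -> bits=111110001101
Op 10: insert owl -> sets bits 5 9 -> bits=111111001101
Query results in order: no no no maybe

Answer: no no no maybe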